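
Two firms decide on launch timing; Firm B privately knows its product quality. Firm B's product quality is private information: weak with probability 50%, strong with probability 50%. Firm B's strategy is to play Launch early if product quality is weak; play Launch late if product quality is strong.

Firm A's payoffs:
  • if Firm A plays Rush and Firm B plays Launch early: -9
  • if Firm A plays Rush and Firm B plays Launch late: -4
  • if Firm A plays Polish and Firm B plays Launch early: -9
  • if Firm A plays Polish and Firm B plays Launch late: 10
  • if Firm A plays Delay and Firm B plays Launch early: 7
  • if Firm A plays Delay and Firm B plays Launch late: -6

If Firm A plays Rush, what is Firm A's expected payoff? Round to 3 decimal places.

-6.500

E[Rush] = 0.5·(-9) + 0.5·(-4) = (-4.5) + (-2) = -6.5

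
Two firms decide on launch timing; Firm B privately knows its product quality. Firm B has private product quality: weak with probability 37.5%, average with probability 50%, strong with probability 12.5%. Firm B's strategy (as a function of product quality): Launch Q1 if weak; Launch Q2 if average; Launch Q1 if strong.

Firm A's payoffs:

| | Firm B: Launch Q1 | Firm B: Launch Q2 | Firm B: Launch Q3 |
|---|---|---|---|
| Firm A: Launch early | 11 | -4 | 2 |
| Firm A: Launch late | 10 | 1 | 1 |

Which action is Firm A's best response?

Compute Firm A's expected payoff for each action, taking the expectation over Firm B's type.
E[Launch early] = 0.375·(11) + 0.5·(-4) + 0.125·(11) = 3.5
E[Launch late] = 0.375·(10) + 0.5·(1) + 0.125·(10) = 5.5
Best response: Launch late (5.5 is the largest).

Launch late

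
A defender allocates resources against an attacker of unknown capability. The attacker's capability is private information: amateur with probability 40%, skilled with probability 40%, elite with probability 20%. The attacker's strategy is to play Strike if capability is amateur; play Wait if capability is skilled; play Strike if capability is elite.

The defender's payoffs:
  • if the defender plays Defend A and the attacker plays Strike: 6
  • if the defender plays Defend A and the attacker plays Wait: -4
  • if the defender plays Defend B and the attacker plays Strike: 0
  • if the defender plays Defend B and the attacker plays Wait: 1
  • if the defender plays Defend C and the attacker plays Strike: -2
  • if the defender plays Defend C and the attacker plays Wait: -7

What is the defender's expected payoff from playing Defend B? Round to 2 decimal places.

0.40

E[Defend B] = 0.4·0 + 0.4·1 + 0.2·0 = 0 + 0.4 + 0 = 0.4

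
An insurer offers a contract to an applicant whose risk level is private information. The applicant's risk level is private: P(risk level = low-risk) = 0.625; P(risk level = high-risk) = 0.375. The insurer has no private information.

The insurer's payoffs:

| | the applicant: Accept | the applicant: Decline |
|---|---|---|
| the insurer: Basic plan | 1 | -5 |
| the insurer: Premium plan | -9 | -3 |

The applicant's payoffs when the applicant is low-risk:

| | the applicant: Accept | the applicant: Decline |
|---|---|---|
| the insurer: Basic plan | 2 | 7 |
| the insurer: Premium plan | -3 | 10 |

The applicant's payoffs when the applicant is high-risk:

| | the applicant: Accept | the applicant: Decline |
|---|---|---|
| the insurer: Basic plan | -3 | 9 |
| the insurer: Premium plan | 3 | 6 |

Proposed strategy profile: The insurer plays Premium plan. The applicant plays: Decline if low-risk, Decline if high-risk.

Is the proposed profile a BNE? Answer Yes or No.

The insurer plays Premium plan: E[Premium plan] = 0.625·(-3) + 0.375·(-3) = -3; E[Basic plan] = -5. Best-responding. ✓
The applicant (risk level low-risk), facing Premium plan: Accept gives -3, Decline gives 10. Proposed Decline is best. ✓
The applicant (risk level high-risk), facing Premium plan: Accept gives 3, Decline gives 6. Proposed Decline is best. ✓

Yes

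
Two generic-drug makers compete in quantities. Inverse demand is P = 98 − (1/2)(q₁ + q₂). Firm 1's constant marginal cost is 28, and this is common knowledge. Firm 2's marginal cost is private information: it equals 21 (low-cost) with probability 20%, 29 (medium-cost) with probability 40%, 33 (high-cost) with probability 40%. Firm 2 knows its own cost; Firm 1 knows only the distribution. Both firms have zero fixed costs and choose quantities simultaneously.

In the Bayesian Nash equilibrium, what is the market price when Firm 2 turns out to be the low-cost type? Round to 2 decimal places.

47.67

Type-c best response for Firm 2: q₂(c) = (98 − c) − q₁/2.
Firm 1 maximizes expected profit; its first-order condition is 98 − q₁ − (1/2)E[q₂] − 28 = 0.
Substituting E[q₂] and solving: E[c₂] = 29, so q₁ = (98 − 2·28 + 29)/(3/2) = 47.3333.
q₂(low-cost) = 53.3333, so P = 98 − (1/2)·(47.3333 + 53.3333) = 47.6667.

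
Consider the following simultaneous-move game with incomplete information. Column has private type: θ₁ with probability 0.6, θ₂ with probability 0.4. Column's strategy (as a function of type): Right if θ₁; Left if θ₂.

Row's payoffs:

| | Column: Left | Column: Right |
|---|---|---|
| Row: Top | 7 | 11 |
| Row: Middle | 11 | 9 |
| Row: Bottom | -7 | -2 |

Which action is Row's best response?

Compute Row's expected payoff for each action, taking the expectation over Column's type.
E[Top] = 0.6·(11) + 0.4·(7) = 9.4
E[Middle] = 0.6·(9) + 0.4·(11) = 9.8
E[Bottom] = 0.6·(-2) + 0.4·(-7) = -4
Best response: Middle (9.8 is the largest).

Middle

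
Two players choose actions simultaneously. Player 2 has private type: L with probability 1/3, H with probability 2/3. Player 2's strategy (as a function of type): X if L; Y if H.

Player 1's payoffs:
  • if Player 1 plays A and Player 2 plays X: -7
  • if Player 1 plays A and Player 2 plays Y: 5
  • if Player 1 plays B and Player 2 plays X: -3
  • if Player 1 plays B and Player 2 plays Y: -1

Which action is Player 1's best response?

A

E[A] = 1/3·(-7) + 2/3·(5) = 1
E[B] = 1/3·(-3) + 2/3·(-1) = -5/3
Best response: A (1 is the largest).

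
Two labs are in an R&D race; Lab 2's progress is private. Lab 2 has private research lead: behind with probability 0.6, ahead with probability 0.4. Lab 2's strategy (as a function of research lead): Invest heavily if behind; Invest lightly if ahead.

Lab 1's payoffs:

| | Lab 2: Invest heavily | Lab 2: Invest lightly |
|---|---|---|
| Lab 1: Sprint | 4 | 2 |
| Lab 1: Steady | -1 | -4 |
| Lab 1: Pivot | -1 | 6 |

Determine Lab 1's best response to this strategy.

Compute Lab 1's expected payoff for each action, taking the expectation over Lab 2's type.
E[Sprint] = 0.6·(4) + 0.4·(2) = 3.2
E[Steady] = 0.6·(-1) + 0.4·(-4) = -2.2
E[Pivot] = 0.6·(-1) + 0.4·(6) = 1.8
Best response: Sprint (3.2 is the largest).

Sprint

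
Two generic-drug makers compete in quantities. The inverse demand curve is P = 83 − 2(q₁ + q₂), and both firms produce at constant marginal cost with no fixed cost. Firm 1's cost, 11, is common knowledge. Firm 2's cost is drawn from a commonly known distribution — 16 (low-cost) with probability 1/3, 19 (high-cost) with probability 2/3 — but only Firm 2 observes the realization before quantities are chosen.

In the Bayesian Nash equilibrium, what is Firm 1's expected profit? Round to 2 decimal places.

346.72

Firm 2 with cost c maximizes (83 − 2(q₁+q₂) − c)·q₂, giving q₂(c) = (83 − c − 2q₁)/4.
E[c₂] = 1/3·16 + 2/3·19 = 18
Firm 1's FOC against E[q₂] yields q₁ = (83 − 2·11 + E[c₂])/6 = (83 − 22 + 18)/6 = 13.1667.
E[P] = 83 − 2·(q₁ + E[q₂]) = 37.3333; Firm 1's expected profit = (E[P] − 11)·q₁ = (37.3333 − 11)·13.1667 = 346.722.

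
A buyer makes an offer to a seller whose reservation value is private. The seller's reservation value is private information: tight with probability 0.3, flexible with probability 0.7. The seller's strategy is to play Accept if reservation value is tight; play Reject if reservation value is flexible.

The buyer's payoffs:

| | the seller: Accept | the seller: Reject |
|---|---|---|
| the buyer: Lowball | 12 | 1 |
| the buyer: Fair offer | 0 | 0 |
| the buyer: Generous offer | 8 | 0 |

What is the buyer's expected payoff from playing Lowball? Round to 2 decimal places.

E[Lowball] = 0.3·12 + 0.7·1 = 3.6 + 0.7 = 4.3

4.30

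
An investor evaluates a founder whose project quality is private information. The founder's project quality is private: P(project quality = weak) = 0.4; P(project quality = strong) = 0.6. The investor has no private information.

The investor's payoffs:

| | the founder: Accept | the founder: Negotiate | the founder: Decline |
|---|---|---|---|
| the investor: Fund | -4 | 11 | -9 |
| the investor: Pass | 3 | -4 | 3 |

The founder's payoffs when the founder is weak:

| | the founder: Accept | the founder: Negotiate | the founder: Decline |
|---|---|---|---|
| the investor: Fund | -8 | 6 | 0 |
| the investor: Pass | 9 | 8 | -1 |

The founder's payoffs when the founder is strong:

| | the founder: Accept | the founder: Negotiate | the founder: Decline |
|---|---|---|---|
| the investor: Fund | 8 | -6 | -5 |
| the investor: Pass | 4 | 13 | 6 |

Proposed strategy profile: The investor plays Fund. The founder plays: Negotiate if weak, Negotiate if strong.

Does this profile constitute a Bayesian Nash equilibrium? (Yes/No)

No

The investor plays Fund: E[Fund] = 0.4·(11) + 0.6·(11) = 11; E[Pass] = -4. Best-responding. ✓
The founder (project quality weak), facing Fund: Accept gives -8, Negotiate gives 6, Decline gives 0. Proposed Negotiate is best. ✓
The founder (project quality strong), facing Fund: Accept gives 8, Negotiate gives -6, Decline gives -5. Proposed Negotiate is not best — profitable deviation exists. ✗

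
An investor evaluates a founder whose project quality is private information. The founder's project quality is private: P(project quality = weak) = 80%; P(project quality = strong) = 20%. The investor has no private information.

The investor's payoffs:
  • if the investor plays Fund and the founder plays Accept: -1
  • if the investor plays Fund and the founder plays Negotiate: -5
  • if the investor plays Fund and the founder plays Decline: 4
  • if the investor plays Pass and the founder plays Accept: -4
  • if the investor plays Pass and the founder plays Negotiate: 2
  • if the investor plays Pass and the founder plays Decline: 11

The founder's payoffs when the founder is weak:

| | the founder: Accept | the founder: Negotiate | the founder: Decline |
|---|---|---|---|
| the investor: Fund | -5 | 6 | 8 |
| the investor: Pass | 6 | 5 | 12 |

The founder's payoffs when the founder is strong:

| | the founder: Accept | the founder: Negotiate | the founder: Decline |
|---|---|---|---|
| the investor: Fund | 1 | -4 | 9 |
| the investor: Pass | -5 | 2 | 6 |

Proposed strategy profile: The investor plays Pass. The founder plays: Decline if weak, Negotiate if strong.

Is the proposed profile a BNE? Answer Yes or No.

No

The investor plays Pass: E[Pass] = 0.8·(11) + 0.2·(2) = 9.2; E[Fund] = 2.2. Best-responding. ✓
The founder (project quality weak), facing Pass: Accept gives 6, Negotiate gives 5, Decline gives 12. Proposed Decline is best. ✓
The founder (project quality strong), facing Pass: Accept gives -5, Negotiate gives 2, Decline gives 6. Proposed Negotiate is not best — profitable deviation exists. ✗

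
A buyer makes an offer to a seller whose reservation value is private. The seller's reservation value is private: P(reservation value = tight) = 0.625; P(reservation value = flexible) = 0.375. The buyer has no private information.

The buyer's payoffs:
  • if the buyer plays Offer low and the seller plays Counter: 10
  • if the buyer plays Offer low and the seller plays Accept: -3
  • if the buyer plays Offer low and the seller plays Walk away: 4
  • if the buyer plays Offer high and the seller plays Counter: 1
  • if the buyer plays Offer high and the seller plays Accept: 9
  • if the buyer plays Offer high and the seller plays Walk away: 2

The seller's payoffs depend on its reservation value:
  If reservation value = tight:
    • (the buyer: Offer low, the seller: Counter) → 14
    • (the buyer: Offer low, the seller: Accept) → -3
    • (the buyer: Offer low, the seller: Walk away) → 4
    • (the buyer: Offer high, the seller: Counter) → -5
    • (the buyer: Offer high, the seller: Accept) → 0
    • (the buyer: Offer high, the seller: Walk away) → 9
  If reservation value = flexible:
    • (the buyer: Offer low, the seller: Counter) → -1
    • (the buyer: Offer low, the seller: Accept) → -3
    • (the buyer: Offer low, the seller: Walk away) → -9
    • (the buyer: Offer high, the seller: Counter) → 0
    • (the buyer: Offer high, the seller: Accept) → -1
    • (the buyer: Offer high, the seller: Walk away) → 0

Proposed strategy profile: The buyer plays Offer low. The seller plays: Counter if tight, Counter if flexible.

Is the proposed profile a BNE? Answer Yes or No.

The buyer plays Offer low: E[Offer low] = 0.625·(10) + 0.375·(10) = 10; E[Offer high] = 1. Best-responding. ✓
The seller (reservation value tight), facing Offer low: Counter gives 14, Accept gives -3, Walk away gives 4. Proposed Counter is best. ✓
The seller (reservation value flexible), facing Offer low: Counter gives -1, Accept gives -3, Walk away gives -9. Proposed Counter is best. ✓

Yes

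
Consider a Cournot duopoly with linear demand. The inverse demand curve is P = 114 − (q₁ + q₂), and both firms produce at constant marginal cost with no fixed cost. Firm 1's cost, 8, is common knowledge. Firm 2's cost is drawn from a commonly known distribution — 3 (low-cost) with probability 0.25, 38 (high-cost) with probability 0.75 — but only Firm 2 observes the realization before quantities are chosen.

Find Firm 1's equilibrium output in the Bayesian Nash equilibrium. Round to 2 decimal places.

42.42

Each type of Firm 2 best-responds to q₁; Firm 1 best-responds to the expected q₂ over Firm 2's types.
Firm 2 with cost c maximizes (114 − (q₁+q₂) − c)·q₂, giving q₂(c) = (114 − c − q₁)/2.
E[c₂] = 0.25·3 + 0.75·38 = 29.25
Firm 1's FOC against E[q₂] yields q₁ = (114 − 2·8 + E[c₂])/3 = (114 − 16 + 29.25)/3 = 42.4167.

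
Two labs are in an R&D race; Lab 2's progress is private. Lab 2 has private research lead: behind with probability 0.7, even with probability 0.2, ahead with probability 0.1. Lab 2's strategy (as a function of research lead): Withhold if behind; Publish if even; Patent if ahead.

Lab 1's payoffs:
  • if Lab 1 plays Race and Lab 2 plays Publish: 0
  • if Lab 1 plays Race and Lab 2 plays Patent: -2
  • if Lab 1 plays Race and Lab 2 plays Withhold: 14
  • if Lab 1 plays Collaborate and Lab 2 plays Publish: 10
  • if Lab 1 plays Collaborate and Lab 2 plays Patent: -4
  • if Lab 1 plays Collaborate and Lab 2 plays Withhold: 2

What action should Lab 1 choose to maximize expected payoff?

Race

Compute Lab 1's expected payoff for each action, taking the expectation over Lab 2's type.
E[Race] = 0.7·(14) + 0.2·(0) + 0.1·(-2) = 9.6
E[Collaborate] = 0.7·(2) + 0.2·(10) + 0.1·(-4) = 3
Best response: Race (9.6 is the largest).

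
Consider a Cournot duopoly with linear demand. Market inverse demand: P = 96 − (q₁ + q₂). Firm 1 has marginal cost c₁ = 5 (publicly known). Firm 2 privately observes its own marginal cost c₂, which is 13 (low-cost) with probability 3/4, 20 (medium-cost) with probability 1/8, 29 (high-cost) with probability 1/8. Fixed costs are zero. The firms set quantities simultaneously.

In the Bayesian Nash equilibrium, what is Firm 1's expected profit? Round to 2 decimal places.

1153.17

Each type of Firm 2 best-responds to q₁; Firm 1 best-responds to the expected q₂ over Firm 2's types.
Firm 2 with cost c maximizes (96 − (q₁+q₂) − c)·q₂, giving q₂(c) = (96 − c − q₁)/2.
E[c₂] = 3/4·13 + 1/8·20 + 1/8·29 = 15.875
Firm 1's FOC against E[q₂] yields q₁ = (96 − 2·5 + E[c₂])/3 = (96 − 10 + 15.875)/3 = 33.9583.
E[P] = 96 − (q₁ + E[q₂]) = 38.9583; Firm 1's expected profit = (E[P] − 5)·q₁ = (38.9583 − 5)·33.9583 = 1153.17.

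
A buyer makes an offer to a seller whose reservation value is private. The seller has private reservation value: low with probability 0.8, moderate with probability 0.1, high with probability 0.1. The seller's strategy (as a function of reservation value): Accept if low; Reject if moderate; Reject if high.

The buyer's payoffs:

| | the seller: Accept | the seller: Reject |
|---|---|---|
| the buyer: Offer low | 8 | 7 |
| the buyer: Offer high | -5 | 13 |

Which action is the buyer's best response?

Offer low

E[Offer low] = 0.8·(8) + 0.1·(7) + 0.1·(7) = 7.8
E[Offer high] = 0.8·(-5) + 0.1·(13) + 0.1·(13) = -1.4
Best response: Offer low (7.8 is the largest).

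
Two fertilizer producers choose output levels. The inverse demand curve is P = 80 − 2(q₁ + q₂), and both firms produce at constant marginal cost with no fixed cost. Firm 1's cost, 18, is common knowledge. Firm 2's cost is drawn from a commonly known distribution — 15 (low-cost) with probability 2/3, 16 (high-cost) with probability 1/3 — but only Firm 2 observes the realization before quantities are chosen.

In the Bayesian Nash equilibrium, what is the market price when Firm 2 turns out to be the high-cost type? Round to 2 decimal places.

38.11

Each type of Firm 2 best-responds to q₁; Firm 1 best-responds to the expected q₂ over Firm 2's types.
Firm 2 with cost c maximizes (80 − 2(q₁+q₂) − c)·q₂, giving q₂(c) = (80 − c − 2q₁)/4.
E[c₂] = 2/3·15 + 1/3·16 = 15.3333
Firm 1's FOC against E[q₂] yields q₁ = (80 − 2·18 + E[c₂])/6 = (80 − 36 + 15.3333)/6 = 9.88889.
q₂(high-cost) = 11.0556, so P = 80 − 2·(9.88889 + 11.0556) = 38.1111.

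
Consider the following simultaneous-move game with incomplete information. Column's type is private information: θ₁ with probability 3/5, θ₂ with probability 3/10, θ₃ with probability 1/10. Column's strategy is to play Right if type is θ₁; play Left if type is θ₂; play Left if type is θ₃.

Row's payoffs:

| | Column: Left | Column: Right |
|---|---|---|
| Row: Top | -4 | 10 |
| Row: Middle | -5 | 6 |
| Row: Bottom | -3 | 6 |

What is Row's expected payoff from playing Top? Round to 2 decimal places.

4.40

E[Top] = 3/5·10 + 3/10·(-4) + 1/10·(-4) = 6 + (-6/5) + (-2/5) = 22/5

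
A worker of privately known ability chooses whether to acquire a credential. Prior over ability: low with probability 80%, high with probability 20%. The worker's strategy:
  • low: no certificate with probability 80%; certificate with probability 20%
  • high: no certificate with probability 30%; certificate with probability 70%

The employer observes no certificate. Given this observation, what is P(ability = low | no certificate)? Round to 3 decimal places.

0.914

P(no certificate) = 0.8·0.8 + 0.2·0.3 = 0.7
P(low | no certificate) = (0.8·0.8) / 0.7 = 0.64 / 0.7 = 0.914286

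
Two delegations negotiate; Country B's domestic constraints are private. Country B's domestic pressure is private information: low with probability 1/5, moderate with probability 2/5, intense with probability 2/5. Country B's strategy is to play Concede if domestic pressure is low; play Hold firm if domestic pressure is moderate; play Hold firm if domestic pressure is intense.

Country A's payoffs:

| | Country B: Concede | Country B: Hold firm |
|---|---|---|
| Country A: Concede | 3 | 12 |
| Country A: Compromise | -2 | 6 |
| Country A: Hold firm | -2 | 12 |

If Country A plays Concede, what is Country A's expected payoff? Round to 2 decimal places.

E[Concede] = 1/5·3 + 2/5·12 + 2/5·12 = 3/5 + 24/5 + 24/5 = 51/5

10.20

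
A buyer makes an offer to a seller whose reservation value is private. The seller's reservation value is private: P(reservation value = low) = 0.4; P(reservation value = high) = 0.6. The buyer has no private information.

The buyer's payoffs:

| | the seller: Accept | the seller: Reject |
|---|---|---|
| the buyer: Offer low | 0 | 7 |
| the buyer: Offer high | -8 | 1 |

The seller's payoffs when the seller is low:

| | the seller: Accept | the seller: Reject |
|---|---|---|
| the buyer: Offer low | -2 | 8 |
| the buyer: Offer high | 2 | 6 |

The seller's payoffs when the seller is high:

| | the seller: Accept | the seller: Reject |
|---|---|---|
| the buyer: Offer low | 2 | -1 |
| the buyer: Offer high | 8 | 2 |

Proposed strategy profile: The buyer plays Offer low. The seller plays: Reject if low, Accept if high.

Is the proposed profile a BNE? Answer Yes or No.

A profile is a BNE iff every type of every player is best-responding given beliefs about the other side.
The buyer plays Offer low: E[Offer low] = 0.4·(7) + 0.6·(0) = 2.8; E[Offer high] = -4.4. Best-responding. ✓
The seller (reservation value low), facing Offer low: Accept gives -2, Reject gives 8. Proposed Reject is best. ✓
The seller (reservation value high), facing Offer low: Accept gives 2, Reject gives -1. Proposed Accept is best. ✓

Yes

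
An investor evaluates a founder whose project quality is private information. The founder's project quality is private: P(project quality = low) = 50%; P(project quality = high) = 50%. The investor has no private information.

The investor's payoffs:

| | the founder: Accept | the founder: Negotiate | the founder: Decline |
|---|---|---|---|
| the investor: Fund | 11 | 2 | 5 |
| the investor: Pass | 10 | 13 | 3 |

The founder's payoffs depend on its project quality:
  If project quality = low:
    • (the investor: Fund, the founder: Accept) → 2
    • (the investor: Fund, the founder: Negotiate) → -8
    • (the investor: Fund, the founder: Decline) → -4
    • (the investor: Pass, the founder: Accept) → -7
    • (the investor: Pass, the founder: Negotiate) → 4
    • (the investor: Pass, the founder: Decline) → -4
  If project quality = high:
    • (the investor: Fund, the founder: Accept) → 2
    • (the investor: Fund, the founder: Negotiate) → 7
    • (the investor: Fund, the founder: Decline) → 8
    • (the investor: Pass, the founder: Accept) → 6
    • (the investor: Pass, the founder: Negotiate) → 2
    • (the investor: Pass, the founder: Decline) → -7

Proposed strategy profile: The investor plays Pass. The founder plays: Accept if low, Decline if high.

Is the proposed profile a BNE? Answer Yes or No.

No

The investor plays Pass: E[Pass] = 0.5·(10) + 0.5·(3) = 6.5; E[Fund] = 8. Not best-responding. ✗
The founder (project quality low), facing Pass: Accept gives -7, Negotiate gives 4, Decline gives -4. Proposed Accept is not best — profitable deviation exists. ✗
The founder (project quality high), facing Pass: Accept gives 6, Negotiate gives 2, Decline gives -7. Proposed Decline is not best — profitable deviation exists. ✗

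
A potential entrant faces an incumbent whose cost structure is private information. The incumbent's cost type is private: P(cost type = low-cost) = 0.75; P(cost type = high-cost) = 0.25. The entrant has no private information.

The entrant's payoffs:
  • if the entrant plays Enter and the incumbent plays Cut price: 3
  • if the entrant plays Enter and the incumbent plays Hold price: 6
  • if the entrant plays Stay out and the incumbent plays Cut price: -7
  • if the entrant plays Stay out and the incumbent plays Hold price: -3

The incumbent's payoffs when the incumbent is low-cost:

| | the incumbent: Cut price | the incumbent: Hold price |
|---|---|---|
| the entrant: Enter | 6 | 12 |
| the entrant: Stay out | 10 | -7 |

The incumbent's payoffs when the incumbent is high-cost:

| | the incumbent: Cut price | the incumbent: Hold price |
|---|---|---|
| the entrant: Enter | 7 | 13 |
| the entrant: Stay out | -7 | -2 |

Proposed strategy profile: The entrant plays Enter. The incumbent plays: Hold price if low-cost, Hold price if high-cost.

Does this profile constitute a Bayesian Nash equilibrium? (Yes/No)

Yes

The entrant plays Enter: E[Enter] = 0.75·(6) + 0.25·(6) = 6; E[Stay out] = -3. Best-responding. ✓
The incumbent (cost type low-cost), facing Enter: Cut price gives 6, Hold price gives 12. Proposed Hold price is best. ✓
The incumbent (cost type high-cost), facing Enter: Cut price gives 7, Hold price gives 13. Proposed Hold price is best. ✓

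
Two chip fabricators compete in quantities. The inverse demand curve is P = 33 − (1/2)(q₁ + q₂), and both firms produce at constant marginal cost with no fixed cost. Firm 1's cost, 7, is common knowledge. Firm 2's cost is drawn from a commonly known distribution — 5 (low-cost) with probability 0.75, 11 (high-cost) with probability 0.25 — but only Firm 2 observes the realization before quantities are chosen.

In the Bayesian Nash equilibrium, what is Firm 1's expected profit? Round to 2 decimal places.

144.50

Each type of Firm 2 best-responds to q₁; Firm 1 best-responds to the expected q₂ over Firm 2's types.
Firm 2 with cost c maximizes (33 − (1/2)(q₁+q₂) − c)·q₂, giving q₂(c) = (33 − c − (1/2)q₁).
E[c₂] = 0.75·5 + 0.25·11 = 6.5
Firm 1's FOC against E[q₂] yields q₁ = (33 − 2·7 + E[c₂])/(3/2) = (33 − 14 + 6.5)/(3/2) = 17.
E[P] = 33 − (1/2)·(q₁ + E[q₂]) = 15.5; Firm 1's expected profit = (E[P] − 7)·q₁ = (15.5 − 7)·17 = 144.5.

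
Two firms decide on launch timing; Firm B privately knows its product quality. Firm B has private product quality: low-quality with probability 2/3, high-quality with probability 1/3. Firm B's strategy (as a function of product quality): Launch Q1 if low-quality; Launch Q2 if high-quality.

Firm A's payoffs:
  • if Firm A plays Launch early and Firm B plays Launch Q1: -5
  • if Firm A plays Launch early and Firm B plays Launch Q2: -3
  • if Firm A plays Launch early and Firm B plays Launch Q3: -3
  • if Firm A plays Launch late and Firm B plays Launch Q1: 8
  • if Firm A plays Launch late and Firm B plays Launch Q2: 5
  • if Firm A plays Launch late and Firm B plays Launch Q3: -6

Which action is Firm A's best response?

Launch late

Compute Firm A's expected payoff for each action, taking the expectation over Firm B's type.
E[Launch early] = 2/3·(-5) + 1/3·(-3) = -13/3
E[Launch late] = 2/3·(8) + 1/3·(5) = 7
Best response: Launch late (7 is the largest).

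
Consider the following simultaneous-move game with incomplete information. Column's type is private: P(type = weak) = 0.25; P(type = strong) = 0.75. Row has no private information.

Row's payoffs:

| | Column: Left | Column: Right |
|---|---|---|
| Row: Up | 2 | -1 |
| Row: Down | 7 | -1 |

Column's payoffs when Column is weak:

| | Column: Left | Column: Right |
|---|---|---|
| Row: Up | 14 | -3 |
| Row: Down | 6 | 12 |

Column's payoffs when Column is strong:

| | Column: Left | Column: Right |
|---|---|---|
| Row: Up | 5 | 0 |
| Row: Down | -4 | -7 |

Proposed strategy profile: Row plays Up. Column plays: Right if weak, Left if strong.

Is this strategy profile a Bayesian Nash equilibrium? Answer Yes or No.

Row plays Up: E[Up] = 0.25·(-1) + 0.75·(2) = 1.25; E[Down] = 5. Not best-responding. ✗
Column (type weak), facing Up: Left gives 14, Right gives -3. Proposed Right is not best — profitable deviation exists. ✗
Column (type strong), facing Up: Left gives 5, Right gives 0. Proposed Left is best. ✓

No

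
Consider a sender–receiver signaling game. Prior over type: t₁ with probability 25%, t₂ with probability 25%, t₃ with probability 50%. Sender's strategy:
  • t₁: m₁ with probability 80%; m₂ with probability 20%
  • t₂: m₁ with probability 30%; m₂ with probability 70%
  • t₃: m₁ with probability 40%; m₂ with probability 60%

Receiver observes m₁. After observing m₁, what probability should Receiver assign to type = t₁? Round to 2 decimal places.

Apply Bayes' rule using the sender's strategy as the likelihood.
P(m₁) = 0.25·0.8 + 0.25·0.3 + 0.5·0.4 = 0.475
P(t₁ | m₁) = (0.25·0.8) / 0.475 = 0.2 / 0.475 = 0.421053

0.42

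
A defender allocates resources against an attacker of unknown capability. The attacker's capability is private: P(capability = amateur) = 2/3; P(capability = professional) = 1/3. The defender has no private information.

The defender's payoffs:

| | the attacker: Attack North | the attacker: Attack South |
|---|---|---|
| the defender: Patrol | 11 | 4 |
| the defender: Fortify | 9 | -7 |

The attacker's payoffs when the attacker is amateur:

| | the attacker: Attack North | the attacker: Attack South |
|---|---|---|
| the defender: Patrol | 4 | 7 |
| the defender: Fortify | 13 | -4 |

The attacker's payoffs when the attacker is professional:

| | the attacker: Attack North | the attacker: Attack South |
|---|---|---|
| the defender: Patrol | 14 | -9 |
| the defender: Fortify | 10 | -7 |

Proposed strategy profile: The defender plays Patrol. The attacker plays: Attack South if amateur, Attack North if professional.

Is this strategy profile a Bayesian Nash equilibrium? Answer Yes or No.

Yes

The defender plays Patrol: E[Patrol] = 2/3·(4) + 1/3·(11) = 19/3; E[Fortify] = -5/3. Best-responding. ✓
The attacker (capability amateur), facing Patrol: Attack North gives 4, Attack South gives 7. Proposed Attack South is best. ✓
The attacker (capability professional), facing Patrol: Attack North gives 14, Attack South gives -9. Proposed Attack North is best. ✓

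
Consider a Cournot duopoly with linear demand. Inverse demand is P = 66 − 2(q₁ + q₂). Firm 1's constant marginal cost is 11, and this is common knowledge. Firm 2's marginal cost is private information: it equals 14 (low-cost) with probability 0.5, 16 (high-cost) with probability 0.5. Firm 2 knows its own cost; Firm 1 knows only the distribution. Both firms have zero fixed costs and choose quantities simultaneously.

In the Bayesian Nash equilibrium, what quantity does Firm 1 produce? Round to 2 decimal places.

Type-c best response for Firm 2: q₂(c) = (66 − c)/4 − q₁/2.
Firm 1 maximizes expected profit; its first-order condition is 66 − 4q₁ − 2E[q₂] − 11 = 0.
Substituting E[q₂] and solving: E[c₂] = 15, so q₁ = (66 − 2·11 + 15)/6 = 9.83333.

9.83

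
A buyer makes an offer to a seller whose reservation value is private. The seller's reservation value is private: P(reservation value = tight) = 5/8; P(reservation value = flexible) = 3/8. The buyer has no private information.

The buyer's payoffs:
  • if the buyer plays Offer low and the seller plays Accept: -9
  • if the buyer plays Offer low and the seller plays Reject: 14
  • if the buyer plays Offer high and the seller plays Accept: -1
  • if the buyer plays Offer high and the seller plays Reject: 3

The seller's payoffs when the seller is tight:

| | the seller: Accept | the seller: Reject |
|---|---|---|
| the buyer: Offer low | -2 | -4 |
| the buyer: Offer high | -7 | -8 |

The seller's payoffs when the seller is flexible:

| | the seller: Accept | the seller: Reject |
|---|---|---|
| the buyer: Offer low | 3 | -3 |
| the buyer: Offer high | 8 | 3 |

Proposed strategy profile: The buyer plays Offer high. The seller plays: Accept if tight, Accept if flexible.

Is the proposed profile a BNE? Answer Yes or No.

Yes

The buyer plays Offer high: E[Offer high] = 5/8·(-1) + 3/8·(-1) = -1; E[Offer low] = -9. Best-responding. ✓
The seller (reservation value tight), facing Offer high: Accept gives -7, Reject gives -8. Proposed Accept is best. ✓
The seller (reservation value flexible), facing Offer high: Accept gives 8, Reject gives 3. Proposed Accept is best. ✓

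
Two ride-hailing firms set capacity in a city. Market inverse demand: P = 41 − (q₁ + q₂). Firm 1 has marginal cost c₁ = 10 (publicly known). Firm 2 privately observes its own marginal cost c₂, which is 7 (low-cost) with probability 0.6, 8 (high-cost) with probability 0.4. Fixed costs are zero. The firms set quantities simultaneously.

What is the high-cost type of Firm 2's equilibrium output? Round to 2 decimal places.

Type-c best response for Firm 2: q₂(c) = (41 − c)/2 − q₁/2.
Firm 1 maximizes expected profit; its first-order condition is 41 − 2q₁ − E[q₂] − 10 = 0.
Substituting E[q₂] and solving: E[c₂] = 7.4, so q₁ = (41 − 2·10 + 7.4)/3 = 9.46667.
q₂(high-cost) = (41 − 8 − 9.46667)/2 = 11.7667.

11.77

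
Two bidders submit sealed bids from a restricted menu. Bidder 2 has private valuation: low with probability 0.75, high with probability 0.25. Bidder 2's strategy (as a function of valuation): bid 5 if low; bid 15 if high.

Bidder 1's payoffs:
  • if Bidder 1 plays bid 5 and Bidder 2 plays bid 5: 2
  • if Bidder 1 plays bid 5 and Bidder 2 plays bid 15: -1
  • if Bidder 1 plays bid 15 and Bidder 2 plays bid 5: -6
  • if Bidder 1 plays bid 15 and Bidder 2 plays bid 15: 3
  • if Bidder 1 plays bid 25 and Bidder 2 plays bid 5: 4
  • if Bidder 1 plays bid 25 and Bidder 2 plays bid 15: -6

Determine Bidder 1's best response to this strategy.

bid 25

E[bid 5] = 0.75·(2) + 0.25·(-1) = 1.25
E[bid 15] = 0.75·(-6) + 0.25·(3) = -3.75
E[bid 25] = 0.75·(4) + 0.25·(-6) = 1.5
Best response: bid 25 (1.5 is the largest).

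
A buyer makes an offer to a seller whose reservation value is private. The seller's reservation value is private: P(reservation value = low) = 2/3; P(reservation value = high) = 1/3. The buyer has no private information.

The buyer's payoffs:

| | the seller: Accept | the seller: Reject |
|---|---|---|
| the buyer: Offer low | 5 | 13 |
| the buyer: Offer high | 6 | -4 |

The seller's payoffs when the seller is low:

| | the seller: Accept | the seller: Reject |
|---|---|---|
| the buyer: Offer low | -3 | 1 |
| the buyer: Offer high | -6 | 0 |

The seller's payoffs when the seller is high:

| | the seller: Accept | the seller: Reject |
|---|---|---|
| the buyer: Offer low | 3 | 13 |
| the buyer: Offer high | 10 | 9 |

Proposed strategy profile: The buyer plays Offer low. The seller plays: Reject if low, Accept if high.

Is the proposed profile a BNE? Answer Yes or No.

The buyer plays Offer low: E[Offer low] = 2/3·(13) + 1/3·(5) = 31/3; E[Offer high] = -2/3. Best-responding. ✓
The seller (reservation value low), facing Offer low: Accept gives -3, Reject gives 1. Proposed Reject is best. ✓
The seller (reservation value high), facing Offer low: Accept gives 3, Reject gives 13. Proposed Accept is not best — profitable deviation exists. ✗

No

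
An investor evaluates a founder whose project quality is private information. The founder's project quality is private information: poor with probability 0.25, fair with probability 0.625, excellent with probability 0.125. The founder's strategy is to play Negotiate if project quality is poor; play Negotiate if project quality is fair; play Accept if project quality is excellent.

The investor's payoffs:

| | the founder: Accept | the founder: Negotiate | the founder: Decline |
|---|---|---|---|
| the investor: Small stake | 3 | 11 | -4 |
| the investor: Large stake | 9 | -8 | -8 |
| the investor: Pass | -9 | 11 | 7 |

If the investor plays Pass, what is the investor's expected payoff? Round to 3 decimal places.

E[Pass] = 0.25·11 + 0.625·11 + 0.125·(-9) = 2.75 + 6.875 + (-1.125) = 8.5

8.500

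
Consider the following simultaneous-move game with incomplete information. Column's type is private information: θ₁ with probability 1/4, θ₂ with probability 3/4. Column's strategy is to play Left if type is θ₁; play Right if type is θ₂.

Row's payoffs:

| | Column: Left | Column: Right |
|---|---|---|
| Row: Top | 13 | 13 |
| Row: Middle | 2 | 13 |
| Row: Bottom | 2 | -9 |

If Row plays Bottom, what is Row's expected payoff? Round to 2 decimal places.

E[Bottom] = 1/4·2 + 3/4·(-9) = 1/2 + (-27/4) = -25/4

-6.25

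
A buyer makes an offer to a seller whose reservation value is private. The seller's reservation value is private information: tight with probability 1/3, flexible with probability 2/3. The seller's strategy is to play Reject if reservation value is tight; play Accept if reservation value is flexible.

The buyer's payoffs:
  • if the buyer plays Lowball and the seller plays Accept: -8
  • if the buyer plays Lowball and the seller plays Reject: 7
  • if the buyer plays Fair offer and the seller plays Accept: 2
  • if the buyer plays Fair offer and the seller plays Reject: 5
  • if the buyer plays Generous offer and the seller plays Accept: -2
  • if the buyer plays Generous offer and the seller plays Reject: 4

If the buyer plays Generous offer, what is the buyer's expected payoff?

0

E[Generous offer] = 1/3·4 + 2/3·(-2) = 4/3 + (-4/3) = 0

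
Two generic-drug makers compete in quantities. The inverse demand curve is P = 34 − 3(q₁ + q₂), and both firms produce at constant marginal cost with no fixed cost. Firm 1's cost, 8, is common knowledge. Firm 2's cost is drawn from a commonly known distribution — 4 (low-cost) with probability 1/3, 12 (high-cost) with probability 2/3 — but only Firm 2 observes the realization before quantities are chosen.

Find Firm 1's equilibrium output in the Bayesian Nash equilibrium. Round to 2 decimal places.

3.04

Type-c best response for Firm 2: q₂(c) = (34 − c)/6 − q₁/2.
Firm 1 maximizes expected profit; its first-order condition is 34 − 6q₁ − 3E[q₂] − 8 = 0.
Substituting E[q₂] and solving: E[c₂] = 9.33333, so q₁ = (34 − 2·8 + 9.33333)/9 = 3.03704.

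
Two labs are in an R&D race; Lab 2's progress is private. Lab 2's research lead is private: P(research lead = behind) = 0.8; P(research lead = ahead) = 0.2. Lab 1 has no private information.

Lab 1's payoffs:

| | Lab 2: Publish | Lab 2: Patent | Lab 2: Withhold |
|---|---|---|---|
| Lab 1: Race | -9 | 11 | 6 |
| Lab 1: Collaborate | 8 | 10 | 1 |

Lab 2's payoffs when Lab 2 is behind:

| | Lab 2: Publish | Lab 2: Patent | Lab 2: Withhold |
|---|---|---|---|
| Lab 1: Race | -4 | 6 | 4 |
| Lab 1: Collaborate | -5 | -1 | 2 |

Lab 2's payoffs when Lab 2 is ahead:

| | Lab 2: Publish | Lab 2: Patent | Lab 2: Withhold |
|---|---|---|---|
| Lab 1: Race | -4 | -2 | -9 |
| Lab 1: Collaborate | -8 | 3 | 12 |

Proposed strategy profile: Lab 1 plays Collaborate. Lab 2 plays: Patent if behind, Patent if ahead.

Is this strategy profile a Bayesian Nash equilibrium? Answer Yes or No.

A profile is a BNE iff every type of every player is best-responding given beliefs about the other side.
Lab 1 plays Collaborate: E[Collaborate] = 0.8·(10) + 0.2·(10) = 10; E[Race] = 11. Not best-responding. ✗
Lab 2 (research lead behind), facing Collaborate: Publish gives -5, Patent gives -1, Withhold gives 2. Proposed Patent is not best — profitable deviation exists. ✗
Lab 2 (research lead ahead), facing Collaborate: Publish gives -8, Patent gives 3, Withhold gives 12. Proposed Patent is not best — profitable deviation exists. ✗

No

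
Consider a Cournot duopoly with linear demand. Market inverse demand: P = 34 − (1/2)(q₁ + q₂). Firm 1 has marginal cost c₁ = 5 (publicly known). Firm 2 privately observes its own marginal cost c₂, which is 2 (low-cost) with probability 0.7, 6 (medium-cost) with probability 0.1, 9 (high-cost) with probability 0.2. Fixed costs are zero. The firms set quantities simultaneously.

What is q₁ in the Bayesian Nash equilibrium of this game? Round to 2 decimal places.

18.53

Firm 2 with cost c maximizes (34 − (1/2)(q₁+q₂) − c)·q₂, giving q₂(c) = (34 − c − (1/2)q₁).
E[c₂] = 0.7·2 + 0.1·6 + 0.2·9 = 3.8
Firm 1's FOC against E[q₂] yields q₁ = (34 − 2·5 + E[c₂])/(3/2) = (34 − 10 + 3.8)/(3/2) = 18.5333.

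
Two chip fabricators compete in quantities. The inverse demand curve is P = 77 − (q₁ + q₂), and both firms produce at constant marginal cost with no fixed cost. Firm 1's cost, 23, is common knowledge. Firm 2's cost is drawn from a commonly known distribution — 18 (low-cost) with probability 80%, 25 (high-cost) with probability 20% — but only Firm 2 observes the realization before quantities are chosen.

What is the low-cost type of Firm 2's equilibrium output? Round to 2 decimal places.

21.10

Firm 2 with cost c maximizes (77 − (q₁+q₂) − c)·q₂, giving q₂(c) = (77 − c − q₁)/2.
E[c₂] = 0.8·18 + 0.2·25 = 19.4
Firm 1's FOC against E[q₂] yields q₁ = (77 − 2·23 + E[c₂])/3 = (77 − 46 + 19.4)/3 = 16.8.
q₂(low-cost) = (77 − 18 − 16.8)/2 = 21.1.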